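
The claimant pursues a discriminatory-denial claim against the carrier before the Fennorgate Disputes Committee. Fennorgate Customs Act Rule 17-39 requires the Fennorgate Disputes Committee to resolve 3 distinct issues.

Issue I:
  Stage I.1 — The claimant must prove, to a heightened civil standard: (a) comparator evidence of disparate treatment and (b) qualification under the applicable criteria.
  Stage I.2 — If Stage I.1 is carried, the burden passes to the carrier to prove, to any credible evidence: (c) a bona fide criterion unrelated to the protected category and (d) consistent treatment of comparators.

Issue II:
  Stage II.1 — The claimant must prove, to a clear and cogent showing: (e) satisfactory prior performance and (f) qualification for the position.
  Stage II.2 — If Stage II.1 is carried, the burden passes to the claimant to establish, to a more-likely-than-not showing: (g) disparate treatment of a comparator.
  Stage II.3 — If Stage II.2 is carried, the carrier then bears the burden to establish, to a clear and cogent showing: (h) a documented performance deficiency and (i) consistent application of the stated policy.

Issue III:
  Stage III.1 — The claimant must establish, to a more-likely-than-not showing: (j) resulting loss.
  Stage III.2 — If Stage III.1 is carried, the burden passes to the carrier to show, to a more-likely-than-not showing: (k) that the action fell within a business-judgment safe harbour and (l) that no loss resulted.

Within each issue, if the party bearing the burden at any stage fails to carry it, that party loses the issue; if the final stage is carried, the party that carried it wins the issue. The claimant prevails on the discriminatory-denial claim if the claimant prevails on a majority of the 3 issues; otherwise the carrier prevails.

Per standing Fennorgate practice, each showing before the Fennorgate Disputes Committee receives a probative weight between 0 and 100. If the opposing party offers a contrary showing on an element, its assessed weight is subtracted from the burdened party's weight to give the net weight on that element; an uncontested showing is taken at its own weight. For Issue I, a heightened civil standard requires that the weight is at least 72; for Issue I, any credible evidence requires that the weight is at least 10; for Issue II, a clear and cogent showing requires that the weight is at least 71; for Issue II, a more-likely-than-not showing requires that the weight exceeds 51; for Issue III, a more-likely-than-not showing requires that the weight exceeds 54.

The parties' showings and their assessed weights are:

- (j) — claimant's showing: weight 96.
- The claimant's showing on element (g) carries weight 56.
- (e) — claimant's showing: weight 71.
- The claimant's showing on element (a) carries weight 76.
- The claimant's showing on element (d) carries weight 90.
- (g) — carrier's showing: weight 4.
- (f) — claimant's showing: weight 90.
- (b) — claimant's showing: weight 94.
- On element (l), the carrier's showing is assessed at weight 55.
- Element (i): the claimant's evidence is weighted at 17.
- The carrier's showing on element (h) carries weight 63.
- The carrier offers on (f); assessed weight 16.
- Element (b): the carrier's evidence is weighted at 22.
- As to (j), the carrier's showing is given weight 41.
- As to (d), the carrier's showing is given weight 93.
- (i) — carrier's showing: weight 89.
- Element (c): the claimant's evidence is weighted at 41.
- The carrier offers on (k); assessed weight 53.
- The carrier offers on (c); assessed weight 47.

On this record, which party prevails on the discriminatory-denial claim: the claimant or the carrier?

— Issue I —
Stage I.1 — burden on claimant; standard: a heightened civil standard (weight is at least 72).
    (a): 76 ≥ 72 [met]
    (b): 94 − 22 = 72 ≥ 72 [met]
  All elements met. The burden passes to the carrier.
Stage I.2 — burden on carrier; standard: any credible evidence (weight is at least 10).
    (c): 47 − 41 = 6 < 10 [not met]
    (d): 93 − 90 = 3 < 10 [not met]
  Stage I.2 not carried; the carrier fails its burden.
So the claimant prevails on this issue.
— Issue II —
At Stage II.1 the claimant must meet a clear and cogent showing (weight is at least 71): on (e) the weight is 71, which does reach 71, so (e) meets the standard; on (f) the weight is 90 less the opposing 16 gives net 74, ≥ 71, so (f) meets the standard.
  Stage II.1 carried; the burden remains with the claimant.
At Stage II.2 the claimant must meet a more-likely-than-not showing (weight exceeds 51): on (g) the weight is 56 less the opposing 4 gives net 52, > 51, so (g) meets the standard.
  Stage II.2 carried; the burden shifts to the carrier.
At Stage II.3 the carrier must meet a clear and cogent showing (weight is at least 71): on (h) the weight is 63, which does not reach 71, so (h) does not meet the standard; on (i) the weight is 89 less the opposing 17 gives net 72, ≥ 71, so (i) meets the standard.
  Stage II.3 not carried; the carrier fails its burden.
The analysis ends at Stage II.3; the claimant prevails on this issue.
— Issue III —
Stage III.1 (claimant, a more-likely-than-not showing, weight exceeds 54): (j) net 96−41=55 > 54 — meets.
  Stage III.1 carried; the burden shifts to the carrier.
Stage III.2 (carrier, a more-likely-than-not showing, weight exceeds 54): (k) 53 ≤ 54 — fails; (l) 55 > 54 — meets.
  The carrier does not carry Stage III.2.
The analysis ends at Stage III.2; the claimant prevails on this issue.
Per-issue: Issue I → claimant; Issue II → claimant; Issue III → claimant. The claimant must prevail on a majority of issues; overall, the claimant prevails.

claimant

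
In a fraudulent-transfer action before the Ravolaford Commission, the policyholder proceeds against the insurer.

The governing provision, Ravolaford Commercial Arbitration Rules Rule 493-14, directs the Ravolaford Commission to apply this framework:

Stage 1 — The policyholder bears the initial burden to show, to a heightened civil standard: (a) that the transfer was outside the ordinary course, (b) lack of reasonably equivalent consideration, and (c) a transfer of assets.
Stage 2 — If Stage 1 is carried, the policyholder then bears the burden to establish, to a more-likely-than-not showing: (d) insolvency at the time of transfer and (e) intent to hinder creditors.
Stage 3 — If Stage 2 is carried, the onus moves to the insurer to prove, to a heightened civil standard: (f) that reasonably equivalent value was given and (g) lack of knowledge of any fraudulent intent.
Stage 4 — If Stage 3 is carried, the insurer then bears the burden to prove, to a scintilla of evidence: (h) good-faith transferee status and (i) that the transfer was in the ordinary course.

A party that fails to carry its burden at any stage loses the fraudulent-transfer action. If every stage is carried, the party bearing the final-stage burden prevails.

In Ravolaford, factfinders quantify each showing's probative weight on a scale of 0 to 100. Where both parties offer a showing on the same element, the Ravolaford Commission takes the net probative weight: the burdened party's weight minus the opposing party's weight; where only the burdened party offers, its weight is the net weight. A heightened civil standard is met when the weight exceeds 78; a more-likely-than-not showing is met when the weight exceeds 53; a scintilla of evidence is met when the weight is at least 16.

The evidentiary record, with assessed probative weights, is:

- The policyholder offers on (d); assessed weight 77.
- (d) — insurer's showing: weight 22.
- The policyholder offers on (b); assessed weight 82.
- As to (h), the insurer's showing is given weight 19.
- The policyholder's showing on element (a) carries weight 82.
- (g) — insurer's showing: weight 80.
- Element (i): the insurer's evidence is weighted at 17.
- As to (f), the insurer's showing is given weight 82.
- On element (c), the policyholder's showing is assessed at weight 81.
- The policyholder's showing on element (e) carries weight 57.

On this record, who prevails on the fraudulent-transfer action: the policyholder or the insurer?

insurer

At Stage 1 the policyholder must meet a heightened civil standard (weight exceeds 78): on (a) the weight is 82, which does exceed 78, so (a) meets the standard; on (b) the weight is 82, which does exceed 78, so (b) meets the standard; on (c) the weight is 81, > 78, so (c) meets the standard.
  All elements met. The policyholder retains the burden for Stage 2.
At Stage 2 the policyholder must meet a more-likely-than-not showing (weight exceeds 53): on (d) the weight is 77 less the opposing 22 gives net 55, which does exceed 53, so (d) meets the standard; on (e) the weight is 57, which does exceed 53, so (e) meets the standard.
  Stage 2 is satisfied; the onus moves to the insurer.
At Stage 3 the insurer must meet a heightened civil standard (weight exceeds 78): on (f) the weight is 82, > 78, so (f) meets the standard; on (g) the weight is 80, which does exceed 78, so (g) meets the standard.
  All elements met. The insurer retains the burden for Stage 4.
At Stage 4 the insurer must meet a scintilla of evidence (weight is at least 16): on (h) the weight is 19, ≥ 16, so (h) meets the standard; on (i) the weight is 17, ≥ 16, so (i) meets the standard.
  The insurer carries the last stage.
With every stage satisfied, the insurer prevails.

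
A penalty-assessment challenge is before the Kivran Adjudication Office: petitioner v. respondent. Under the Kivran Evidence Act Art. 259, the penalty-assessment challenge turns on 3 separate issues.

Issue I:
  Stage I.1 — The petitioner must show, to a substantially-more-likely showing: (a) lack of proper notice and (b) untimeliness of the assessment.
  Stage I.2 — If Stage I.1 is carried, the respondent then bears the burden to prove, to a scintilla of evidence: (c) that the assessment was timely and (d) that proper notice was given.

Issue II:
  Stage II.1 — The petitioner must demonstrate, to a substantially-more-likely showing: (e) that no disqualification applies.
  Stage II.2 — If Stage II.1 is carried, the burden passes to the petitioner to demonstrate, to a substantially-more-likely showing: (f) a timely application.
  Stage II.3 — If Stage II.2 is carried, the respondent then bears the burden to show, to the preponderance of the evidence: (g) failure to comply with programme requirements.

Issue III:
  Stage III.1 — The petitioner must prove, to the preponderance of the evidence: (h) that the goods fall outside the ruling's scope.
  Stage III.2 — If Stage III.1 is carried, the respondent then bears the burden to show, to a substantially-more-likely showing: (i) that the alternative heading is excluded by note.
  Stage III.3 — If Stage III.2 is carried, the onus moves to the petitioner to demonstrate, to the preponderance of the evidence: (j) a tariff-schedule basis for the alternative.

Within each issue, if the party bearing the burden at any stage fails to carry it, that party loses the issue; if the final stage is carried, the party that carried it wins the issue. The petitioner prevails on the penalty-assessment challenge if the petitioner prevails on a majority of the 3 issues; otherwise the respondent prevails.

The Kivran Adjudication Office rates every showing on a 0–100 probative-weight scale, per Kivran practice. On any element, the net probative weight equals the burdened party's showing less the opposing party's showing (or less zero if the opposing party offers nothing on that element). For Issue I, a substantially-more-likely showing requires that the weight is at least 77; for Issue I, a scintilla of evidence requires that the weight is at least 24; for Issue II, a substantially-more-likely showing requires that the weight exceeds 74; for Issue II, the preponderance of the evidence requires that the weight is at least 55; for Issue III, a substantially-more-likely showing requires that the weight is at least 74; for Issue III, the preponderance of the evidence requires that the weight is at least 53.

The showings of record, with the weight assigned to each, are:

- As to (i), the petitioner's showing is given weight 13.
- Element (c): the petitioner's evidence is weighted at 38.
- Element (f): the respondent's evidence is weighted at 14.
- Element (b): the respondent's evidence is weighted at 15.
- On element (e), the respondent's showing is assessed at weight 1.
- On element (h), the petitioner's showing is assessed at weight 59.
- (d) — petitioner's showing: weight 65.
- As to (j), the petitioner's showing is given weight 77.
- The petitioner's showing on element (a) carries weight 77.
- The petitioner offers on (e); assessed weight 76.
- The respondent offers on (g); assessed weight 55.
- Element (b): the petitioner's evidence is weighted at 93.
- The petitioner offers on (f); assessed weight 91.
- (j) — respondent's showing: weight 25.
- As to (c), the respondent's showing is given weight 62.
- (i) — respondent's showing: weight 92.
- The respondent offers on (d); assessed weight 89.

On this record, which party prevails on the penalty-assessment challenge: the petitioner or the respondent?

— Issue I —
At Stage I.1 the petitioner must meet a substantially-more-likely showing (weight is at least 77): on (a) the weight is 77, which does reach 77, so (a) meets the standard; on (b) the weight is 93 less the opposing 15 gives net 78, which does reach 77, so (b) meets the standard.
  Stage I.1 is satisfied; the onus moves to the respondent.
At Stage I.2 the respondent must meet a scintilla of evidence (weight is at least 24): on (c) the weight is 62 less the opposing 38 gives net 24, which does reach 24, so (c) meets the standard; on (d) the weight is 89 less the opposing 65 gives net 24, which does reach 24, so (d) meets the standard.
  All elements met at the final stage.
Every stage carried; the respondent prevails on this issue.
— Issue II —
Stage II.1 (petitioner, a substantially-more-likely showing, weight exceeds 74): (e) net 76−1=75 > 74 — meets.
  Stage II.1 carried; the burden remains with the petitioner.
Stage II.2 (petitioner, a substantially-more-likely showing, weight exceeds 74): (f) net 91−14=77 > 74 — meets.
  Stage II.2 is satisfied; the onus moves to the respondent.
Stage II.3 (respondent, the preponderance of the evidence, weight is at least 55): (g) 55 ≥ 55 — meets.
  All elements met at the final stage.
With every stage satisfied, the respondent prevails on this issue.
— Issue III —
Stage III.1 (petitioner, the preponderance of the evidence, weight is at least 53): (h) 59 ≥ 53 — meets.
  The petitioner carries Stage III.1; the respondent now bears the burden.
Stage III.2 (respondent, a substantially-more-likely showing, weight is at least 74): (i) net 92−13=79 ≥ 74 — meets.
  The respondent carries Stage III.2; the petitioner now bears the burden.
Stage III.3 (petitioner, the preponderance of the evidence, weight is at least 53): (j) net 77−25=52 < 53 — fails.
  Stage III.3 not carried; the petitioner fails its burden.
The analysis ends at Stage III.3; the respondent prevails on this issue.
Per-issue: Issue I → respondent; Issue II → respondent; Issue III → respondent. The petitioner must prevail on a majority of issues; overall, the respondent prevails.

respondent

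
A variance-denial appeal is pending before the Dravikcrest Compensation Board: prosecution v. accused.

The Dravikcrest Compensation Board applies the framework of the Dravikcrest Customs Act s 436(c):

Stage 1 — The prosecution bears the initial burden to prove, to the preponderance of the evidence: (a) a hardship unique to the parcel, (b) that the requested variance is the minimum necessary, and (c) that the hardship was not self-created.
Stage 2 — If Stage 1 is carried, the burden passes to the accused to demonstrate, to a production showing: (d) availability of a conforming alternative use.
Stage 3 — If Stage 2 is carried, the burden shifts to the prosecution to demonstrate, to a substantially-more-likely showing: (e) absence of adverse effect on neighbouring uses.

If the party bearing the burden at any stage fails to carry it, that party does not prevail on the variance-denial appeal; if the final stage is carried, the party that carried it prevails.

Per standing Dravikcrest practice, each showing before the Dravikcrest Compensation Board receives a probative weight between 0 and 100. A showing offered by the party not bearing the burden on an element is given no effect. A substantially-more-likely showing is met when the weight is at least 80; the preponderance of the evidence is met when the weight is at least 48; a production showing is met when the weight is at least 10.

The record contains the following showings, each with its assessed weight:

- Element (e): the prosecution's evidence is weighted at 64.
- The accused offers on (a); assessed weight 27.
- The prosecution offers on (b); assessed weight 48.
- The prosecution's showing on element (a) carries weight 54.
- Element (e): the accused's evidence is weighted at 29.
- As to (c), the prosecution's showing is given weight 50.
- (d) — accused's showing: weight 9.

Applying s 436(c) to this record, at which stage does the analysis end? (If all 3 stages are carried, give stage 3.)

stage 2

At Stage 1 the prosecution must meet the preponderance of the evidence (weight is at least 48): on (a) the weight is 54 (the accused's 27 is given no effect), ≥ 48, so (a) meets the standard; on (b) the weight is 48, which does reach 48, so (b) meets the standard; on (c) the weight is 50, which does reach 48, so (c) meets the standard.
  All elements met. The burden passes to the accused.
At Stage 2 the accused must meet a production showing (weight is at least 10): on (d) the weight is 9, which does not reach 10, so (d) does not meet the standard.
  The accused does not carry Stage 2.
The prosecution prevails.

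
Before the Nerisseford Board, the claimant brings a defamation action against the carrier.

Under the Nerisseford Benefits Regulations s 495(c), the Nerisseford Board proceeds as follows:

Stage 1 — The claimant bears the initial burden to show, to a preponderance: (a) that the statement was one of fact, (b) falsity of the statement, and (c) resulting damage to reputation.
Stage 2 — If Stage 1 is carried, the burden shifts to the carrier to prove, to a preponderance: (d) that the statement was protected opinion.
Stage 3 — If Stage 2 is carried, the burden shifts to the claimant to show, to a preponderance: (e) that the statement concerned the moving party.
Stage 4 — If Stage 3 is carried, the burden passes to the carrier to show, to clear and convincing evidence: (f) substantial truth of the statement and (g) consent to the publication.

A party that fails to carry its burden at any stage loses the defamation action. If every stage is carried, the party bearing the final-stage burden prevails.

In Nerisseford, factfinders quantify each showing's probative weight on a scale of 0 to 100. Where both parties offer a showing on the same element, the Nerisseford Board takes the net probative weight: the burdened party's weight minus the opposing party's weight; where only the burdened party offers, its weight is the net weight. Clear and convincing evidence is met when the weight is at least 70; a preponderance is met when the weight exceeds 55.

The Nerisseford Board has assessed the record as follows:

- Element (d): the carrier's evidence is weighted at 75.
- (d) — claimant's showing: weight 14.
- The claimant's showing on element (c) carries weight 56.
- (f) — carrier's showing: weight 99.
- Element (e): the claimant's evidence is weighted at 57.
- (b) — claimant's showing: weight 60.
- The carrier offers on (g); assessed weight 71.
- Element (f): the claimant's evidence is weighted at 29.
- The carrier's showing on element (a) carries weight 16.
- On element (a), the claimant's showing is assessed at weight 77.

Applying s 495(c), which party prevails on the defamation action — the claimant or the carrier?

Stage 1 (claimant, a preponderance, weight exceeds 55): (a) net 77−16=61 > 55 — meets; (b) 60 > 55 — meets; (c) 56 > 55 — meets.
  The claimant carries Stage 1; the carrier now bears the burden.
Stage 2 (carrier, a preponderance, weight exceeds 55): (d) net 75−14=61 > 55 — meets.
  The carrier carries Stage 2; the claimant now bears the burden.
Stage 3 (claimant, a preponderance, weight exceeds 55): (e) 57 > 55 — meets.
  Stage 3 is satisfied; the onus moves to the carrier.
Stage 4 (carrier, clear and convincing evidence, weight is at least 70): (f) net 99−29=70 ≥ 70 — meets; (g) 71 ≥ 70 — meets.
  All elements met at the final stage.
Every stage carried; the carrier prevails.

carrier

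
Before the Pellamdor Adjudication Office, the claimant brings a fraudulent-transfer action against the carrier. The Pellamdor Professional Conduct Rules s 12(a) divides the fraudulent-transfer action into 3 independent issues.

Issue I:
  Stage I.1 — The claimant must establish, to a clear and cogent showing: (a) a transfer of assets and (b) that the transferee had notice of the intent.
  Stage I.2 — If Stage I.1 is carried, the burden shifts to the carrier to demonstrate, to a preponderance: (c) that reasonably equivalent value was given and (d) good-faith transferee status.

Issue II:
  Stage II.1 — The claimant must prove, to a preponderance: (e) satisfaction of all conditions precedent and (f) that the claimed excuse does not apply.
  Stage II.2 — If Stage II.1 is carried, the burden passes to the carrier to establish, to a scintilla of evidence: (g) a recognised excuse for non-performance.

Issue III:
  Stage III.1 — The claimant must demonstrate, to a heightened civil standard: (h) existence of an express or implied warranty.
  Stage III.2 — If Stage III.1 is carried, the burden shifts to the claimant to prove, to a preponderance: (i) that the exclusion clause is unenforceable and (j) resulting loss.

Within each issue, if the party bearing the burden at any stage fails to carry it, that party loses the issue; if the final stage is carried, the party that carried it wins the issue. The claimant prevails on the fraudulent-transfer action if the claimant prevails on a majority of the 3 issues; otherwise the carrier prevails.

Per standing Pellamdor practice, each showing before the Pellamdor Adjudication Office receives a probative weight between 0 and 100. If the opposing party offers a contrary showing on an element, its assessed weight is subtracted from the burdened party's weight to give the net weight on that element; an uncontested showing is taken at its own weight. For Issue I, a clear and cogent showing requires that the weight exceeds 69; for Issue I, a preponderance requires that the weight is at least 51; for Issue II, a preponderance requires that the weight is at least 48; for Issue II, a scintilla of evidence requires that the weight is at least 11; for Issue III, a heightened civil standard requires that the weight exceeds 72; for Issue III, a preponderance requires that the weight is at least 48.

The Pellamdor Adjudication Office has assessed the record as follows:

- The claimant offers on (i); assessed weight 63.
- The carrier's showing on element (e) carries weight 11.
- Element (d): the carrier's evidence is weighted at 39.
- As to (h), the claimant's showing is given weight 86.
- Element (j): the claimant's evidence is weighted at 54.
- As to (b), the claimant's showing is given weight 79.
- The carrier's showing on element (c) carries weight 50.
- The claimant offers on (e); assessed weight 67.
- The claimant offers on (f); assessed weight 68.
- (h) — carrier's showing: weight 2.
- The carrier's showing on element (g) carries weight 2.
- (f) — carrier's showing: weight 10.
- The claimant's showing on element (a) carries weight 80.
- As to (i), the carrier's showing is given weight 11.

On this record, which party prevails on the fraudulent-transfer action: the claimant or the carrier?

— Issue I —
Stage I.1 (claimant, a clear and cogent showing, weight exceeds 69): (a) 80 > 69 — meets; (b) 79 > 69 — meets.
  All elements met. The burden passes to the carrier.
Stage I.2 (carrier, a preponderance, weight is at least 51): (c) 50 < 51 — fails; (d) 39 < 51 — fails.
  The carrier does not carry Stage I.2.
The analysis ends at Stage I.2; the claimant prevails on this issue.
— Issue II —
Stage II.1 (claimant, a preponderance, weight is at least 48): (e) net 67−11=56 ≥ 48 — meets; (f) net 68−10=58 ≥ 48 — meets.
  Stage II.1 carried; the burden shifts to the carrier.
Stage II.2 (carrier, a scintilla of evidence, weight is at least 11): (g) 2 < 11 — fails.
  The carrier does not carry Stage II.2.
The claimant prevails on this issue.
— Issue III —
Stage III.1 (claimant, a heightened civil standard, weight exceeds 72): (h) net 86−2=84 > 72 — meets.
  Stage III.1 is satisfied; the claimant continues to bear the burden.
Stage III.2 (claimant, a preponderance, weight is at least 48): (i) net 63−11=52 ≥ 48 — meets; (j) 54 ≥ 48 — meets.
  Stage III.2 carried; the final stage is satisfied.
All stages carried — the claimant prevails on this issue.
Per-issue: Issue I → claimant; Issue II → claimant; Issue III → claimant. The claimant must prevail on a majority of issues; overall, the claimant prevails.

claimant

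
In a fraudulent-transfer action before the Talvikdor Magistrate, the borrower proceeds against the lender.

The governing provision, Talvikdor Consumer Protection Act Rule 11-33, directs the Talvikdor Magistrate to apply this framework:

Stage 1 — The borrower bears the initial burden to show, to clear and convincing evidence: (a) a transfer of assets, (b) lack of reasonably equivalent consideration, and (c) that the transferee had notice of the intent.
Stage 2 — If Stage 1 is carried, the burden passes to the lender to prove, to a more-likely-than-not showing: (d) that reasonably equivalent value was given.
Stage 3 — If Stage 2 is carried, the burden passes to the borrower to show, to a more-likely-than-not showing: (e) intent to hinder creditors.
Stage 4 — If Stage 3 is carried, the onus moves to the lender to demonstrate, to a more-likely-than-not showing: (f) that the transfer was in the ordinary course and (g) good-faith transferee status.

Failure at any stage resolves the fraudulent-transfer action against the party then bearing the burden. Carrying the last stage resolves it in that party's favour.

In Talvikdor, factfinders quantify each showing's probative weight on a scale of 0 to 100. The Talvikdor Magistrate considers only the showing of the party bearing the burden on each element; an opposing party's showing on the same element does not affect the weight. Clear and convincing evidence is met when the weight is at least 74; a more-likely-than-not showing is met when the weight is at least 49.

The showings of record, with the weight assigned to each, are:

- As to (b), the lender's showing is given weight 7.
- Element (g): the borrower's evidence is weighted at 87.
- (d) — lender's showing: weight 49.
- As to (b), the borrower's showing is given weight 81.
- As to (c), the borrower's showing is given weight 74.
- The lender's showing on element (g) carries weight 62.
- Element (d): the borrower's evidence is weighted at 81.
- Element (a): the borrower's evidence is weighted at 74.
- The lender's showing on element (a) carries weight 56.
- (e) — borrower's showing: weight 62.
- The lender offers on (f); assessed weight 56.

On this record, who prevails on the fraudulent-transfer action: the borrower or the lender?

Stage 1 — burden on borrower; standard: clear and convincing evidence (weight is at least 74).
    (a): 74 (lender's 56 disregarded) ≥ 74 [met]
    (b): 81 (lender's 7 disregarded) ≥ 74 [met]
    (c): 74 ≥ 74 [met]
  The borrower carries Stage 1; the lender now bears the burden.
Stage 2 — burden on lender; standard: a more-likely-than-not showing (weight is at least 49).
    (d): 49 (borrower's 81 disregarded) ≥ 49 [met]
  The lender carries Stage 2; the borrower now bears the burden.
Stage 3 — burden on borrower; standard: a more-likely-than-not showing (weight is at least 49).
    (e): 62 ≥ 49 [met]
  Stage 3 is satisfied; the onus moves to the lender.
Stage 4 — burden on lender; standard: a more-likely-than-not showing (weight is at least 49).
    (f): 56 ≥ 49 [met]
    (g): 62 (borrower's 87 disregarded) ≥ 49 [met]
  Stage 4 carried; the final stage is satisfied.
All stages carried — the lender prevails.

lender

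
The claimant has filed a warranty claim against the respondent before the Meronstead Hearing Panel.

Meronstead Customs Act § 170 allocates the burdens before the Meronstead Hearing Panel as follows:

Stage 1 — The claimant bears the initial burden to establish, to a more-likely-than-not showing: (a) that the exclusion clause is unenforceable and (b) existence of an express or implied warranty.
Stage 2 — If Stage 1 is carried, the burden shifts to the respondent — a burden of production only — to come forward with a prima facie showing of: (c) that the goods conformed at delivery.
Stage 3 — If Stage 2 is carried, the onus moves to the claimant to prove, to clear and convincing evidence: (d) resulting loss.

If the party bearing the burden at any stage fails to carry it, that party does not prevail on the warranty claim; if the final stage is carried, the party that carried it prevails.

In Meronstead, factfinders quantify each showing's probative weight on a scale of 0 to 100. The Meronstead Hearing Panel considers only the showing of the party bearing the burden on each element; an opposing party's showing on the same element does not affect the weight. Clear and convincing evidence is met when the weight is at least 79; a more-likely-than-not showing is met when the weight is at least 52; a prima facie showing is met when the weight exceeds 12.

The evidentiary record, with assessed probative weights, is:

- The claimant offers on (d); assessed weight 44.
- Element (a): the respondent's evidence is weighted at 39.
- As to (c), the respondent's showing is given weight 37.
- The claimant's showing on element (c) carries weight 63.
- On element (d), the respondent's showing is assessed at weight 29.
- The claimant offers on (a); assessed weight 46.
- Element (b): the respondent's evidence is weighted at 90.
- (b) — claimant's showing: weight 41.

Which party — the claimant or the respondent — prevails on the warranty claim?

respondent

Stage 1 (claimant, a more-likely-than-not showing, weight is at least 52): (a) 46 (respondent's 39 disregarded) < 52 — fails; (b) 41 (respondent's 90 disregarded) < 52 — fails.
  Not every element is met, so the claimant fails to carry Stage 1.
So the respondent prevails.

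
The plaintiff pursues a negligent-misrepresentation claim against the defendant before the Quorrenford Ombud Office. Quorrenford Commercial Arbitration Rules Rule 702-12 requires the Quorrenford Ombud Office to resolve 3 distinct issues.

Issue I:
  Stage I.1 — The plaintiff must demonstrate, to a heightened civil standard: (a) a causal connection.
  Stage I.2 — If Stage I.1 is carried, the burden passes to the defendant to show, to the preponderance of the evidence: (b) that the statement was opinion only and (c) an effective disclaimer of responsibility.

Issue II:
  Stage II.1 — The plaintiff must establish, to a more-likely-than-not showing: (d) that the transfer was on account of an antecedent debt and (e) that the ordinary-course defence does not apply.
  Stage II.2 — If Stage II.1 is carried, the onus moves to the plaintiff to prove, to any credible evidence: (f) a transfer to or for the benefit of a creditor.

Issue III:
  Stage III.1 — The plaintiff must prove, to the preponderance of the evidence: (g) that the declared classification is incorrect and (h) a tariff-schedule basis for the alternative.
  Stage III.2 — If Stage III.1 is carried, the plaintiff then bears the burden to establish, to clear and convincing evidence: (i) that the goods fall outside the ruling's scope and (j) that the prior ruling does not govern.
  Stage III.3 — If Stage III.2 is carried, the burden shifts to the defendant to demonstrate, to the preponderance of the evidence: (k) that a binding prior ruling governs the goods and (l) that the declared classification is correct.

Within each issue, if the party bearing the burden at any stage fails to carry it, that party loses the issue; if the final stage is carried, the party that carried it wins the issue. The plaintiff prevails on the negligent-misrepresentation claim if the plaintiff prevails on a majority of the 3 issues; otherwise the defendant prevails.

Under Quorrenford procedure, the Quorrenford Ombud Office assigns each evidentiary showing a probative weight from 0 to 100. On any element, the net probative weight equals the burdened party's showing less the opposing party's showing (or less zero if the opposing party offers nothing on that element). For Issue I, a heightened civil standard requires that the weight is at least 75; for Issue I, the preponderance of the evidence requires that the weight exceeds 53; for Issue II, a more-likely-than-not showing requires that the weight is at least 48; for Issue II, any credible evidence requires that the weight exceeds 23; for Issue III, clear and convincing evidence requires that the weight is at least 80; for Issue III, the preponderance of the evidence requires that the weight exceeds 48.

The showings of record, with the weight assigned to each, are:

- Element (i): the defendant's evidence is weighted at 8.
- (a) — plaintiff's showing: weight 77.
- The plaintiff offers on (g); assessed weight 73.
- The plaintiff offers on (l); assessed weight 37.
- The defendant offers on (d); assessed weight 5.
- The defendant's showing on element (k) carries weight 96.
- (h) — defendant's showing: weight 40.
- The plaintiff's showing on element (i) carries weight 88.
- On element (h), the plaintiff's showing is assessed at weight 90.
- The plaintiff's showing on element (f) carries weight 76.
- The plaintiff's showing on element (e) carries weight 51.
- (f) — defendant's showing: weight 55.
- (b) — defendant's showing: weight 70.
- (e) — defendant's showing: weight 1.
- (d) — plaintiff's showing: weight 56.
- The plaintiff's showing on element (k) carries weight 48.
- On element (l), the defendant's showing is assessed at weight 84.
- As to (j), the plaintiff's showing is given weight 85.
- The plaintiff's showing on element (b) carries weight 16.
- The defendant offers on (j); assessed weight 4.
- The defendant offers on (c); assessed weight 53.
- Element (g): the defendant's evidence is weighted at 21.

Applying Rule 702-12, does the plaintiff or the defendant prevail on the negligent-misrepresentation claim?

plaintiff

— Issue I —
Stage I.1 — burden on plaintiff; standard: a heightened civil standard (weight is at least 75).
    (a): 77 ≥ 75 [met]
  Stage I.1 carried; the burden shifts to the defendant.
Stage I.2 — burden on defendant; standard: the preponderance of the evidence (weight exceeds 53).
    (b): 70 − 16 = 54 > 53 [met]
    (c): 53 ≤ 53 [not met]
  Not every element is met, so the defendant fails to carry Stage I.2.
So the plaintiff prevails on this issue.
— Issue II —
Stage II.1 (plaintiff, a more-likely-than-not showing, weight is at least 48): (d) net 56−5=51 ≥ 48 — meets; (e) net 51−1=50 ≥ 48 — meets.
  All elements met. The plaintiff retains the burden for Stage II.2.
Stage II.2 (plaintiff, any credible evidence, weight exceeds 23): (f) net 76−55=21 ≤ 23 — fails.
  Not every element is met, so the plaintiff fails to carry Stage II.2.
So the defendant prevails on this issue.
— Issue III —
Stage III.1 (plaintiff, the preponderance of the evidence, weight exceeds 48): (g) net 73−21=52 > 48 — meets; (h) net 90−40=50 > 48 — meets.
  Stage III.1 is satisfied; the plaintiff continues to bear the burden.
Stage III.2 (plaintiff, clear and convincing evidence, weight is at least 80): (i) net 88−8=80 ≥ 80 — meets; (j) net 85−4=81 ≥ 80 — meets.
  Stage III.2 is satisfied; the onus moves to the defendant.
Stage III.3 (defendant, the preponderance of the evidence, weight exceeds 48): (k) net 96−48=48 ≤ 48 — fails; (l) net 84−37=47 ≤ 48 — fails.
  Stage III.3 not carried; the defendant fails its burden.
The analysis ends at Stage III.3; the plaintiff prevails on this issue.
Per-issue: Issue I → plaintiff; Issue II → defendant; Issue III → plaintiff. The plaintiff must prevail on a majority of issues; overall, the plaintiff prevails.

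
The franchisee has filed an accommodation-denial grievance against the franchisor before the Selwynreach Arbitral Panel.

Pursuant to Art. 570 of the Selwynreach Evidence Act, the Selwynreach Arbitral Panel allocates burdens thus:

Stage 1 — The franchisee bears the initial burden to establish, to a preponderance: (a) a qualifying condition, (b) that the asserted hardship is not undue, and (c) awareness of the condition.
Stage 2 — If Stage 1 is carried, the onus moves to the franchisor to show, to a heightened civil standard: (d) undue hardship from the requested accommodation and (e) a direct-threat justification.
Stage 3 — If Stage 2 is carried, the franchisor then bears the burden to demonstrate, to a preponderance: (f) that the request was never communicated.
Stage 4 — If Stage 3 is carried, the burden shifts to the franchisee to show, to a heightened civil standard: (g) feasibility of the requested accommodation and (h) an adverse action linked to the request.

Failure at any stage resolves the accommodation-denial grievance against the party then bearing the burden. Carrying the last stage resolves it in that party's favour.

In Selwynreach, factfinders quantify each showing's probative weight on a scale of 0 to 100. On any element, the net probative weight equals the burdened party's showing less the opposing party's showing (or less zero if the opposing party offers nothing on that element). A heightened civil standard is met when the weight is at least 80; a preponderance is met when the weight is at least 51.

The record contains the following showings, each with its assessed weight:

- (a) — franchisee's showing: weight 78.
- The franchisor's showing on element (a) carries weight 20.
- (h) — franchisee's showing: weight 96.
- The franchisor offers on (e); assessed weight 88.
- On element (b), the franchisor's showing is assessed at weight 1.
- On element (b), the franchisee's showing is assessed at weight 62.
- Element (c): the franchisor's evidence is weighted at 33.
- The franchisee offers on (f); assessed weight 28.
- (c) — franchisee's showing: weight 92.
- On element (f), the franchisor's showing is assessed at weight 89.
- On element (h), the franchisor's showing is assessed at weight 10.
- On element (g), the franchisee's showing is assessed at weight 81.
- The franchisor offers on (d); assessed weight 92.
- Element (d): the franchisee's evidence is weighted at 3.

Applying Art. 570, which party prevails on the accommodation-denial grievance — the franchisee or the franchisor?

franchisee

Stage 1 — burden on franchisee; standard: a preponderance (weight is at least 51).
    (a): 78 − 20 = 58 ≥ 51 [met]
    (b): 62 − 1 = 61 ≥ 51 [met]
    (c): 92 − 33 = 59 ≥ 51 [met]
  Stage 1 is satisfied; the onus moves to the franchisor.
Stage 2 — burden on franchisor; standard: a heightened civil standard (weight is at least 80).
    (d): 92 − 3 = 89 ≥ 80 [met]
    (e): 88 ≥ 80 [met]
  Stage 2 is satisfied; the franchisor continues to bear the burden.
Stage 3 — burden on franchisor; standard: a preponderance (weight is at least 51).
    (f): 89 − 28 = 61 ≥ 51 [met]
  All elements met. The burden passes to the franchisee.
Stage 4 — burden on franchisee; standard: a heightened civil standard (weight is at least 80).
    (g): 81 ≥ 80 [met]
    (h): 96 − 10 = 86 ≥ 80 [met]
  Stage 4 carried; the final stage is satisfied.
Every stage carried; the franchisee prevails.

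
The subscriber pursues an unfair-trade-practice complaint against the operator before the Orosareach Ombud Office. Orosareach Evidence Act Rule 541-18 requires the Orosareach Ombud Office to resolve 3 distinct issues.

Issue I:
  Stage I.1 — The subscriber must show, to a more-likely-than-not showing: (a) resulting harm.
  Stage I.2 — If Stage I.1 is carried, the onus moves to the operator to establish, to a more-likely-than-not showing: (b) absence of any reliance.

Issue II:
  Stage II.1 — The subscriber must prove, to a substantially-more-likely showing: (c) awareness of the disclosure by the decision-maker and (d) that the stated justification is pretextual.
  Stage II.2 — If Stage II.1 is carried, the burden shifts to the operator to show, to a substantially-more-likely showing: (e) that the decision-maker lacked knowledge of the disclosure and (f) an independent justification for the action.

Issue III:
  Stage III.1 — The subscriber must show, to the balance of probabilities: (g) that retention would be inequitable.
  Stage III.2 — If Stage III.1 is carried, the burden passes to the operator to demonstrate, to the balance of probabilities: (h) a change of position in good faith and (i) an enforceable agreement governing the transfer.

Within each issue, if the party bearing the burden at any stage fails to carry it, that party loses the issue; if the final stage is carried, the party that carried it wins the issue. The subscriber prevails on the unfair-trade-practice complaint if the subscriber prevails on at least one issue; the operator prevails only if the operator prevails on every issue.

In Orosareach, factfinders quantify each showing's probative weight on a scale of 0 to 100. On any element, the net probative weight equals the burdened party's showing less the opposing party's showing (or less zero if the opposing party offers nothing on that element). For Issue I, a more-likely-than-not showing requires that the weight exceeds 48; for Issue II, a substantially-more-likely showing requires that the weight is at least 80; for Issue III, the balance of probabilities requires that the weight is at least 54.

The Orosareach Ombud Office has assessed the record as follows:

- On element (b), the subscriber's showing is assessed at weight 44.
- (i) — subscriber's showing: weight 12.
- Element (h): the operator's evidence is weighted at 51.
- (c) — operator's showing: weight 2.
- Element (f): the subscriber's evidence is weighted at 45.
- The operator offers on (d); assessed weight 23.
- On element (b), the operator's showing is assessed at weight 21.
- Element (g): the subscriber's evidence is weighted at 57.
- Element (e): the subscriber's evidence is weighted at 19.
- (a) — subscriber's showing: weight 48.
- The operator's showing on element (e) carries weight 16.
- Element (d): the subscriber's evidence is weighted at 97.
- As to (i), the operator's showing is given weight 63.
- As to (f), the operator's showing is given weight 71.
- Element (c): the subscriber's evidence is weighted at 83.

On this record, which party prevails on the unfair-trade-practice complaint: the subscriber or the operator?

subscriber

— Issue I —
Stage I.1 — burden on subscriber; standard: a more-likely-than-not showing (weight exceeds 48).
    (a): 48 ≤ 48 [not met]
  Stage I.1 not carried; the subscriber fails its burden.
So the operator prevails on this issue.
— Issue II —
Stage II.1 (subscriber, a substantially-more-likely showing, weight is at least 80): (c) net 83−2=81 ≥ 80 — meets; (d) net 97−23=74 < 80 — fails.
  Not every element is met, so the subscriber fails to carry Stage II.1.
So the operator prevails on this issue.
— Issue III —
Stage III.1 (subscriber, the balance of probabilities, weight is at least 54): (g) 57 ≥ 54 — meets.
  Stage III.1 carried; the burden shifts to the operator.
Stage III.2 (operator, the balance of probabilities, weight is at least 54): (h) 51 < 54 — fails; (i) net 63−12=51 < 54 — fails.
  Stage III.2 not carried; the operator fails its burden.
So the subscriber prevails on this issue.
Per-issue: Issue I → operator; Issue II → operator; Issue III → subscriber. The subscriber must prevail on at least one issue; overall, the subscriber prevails.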